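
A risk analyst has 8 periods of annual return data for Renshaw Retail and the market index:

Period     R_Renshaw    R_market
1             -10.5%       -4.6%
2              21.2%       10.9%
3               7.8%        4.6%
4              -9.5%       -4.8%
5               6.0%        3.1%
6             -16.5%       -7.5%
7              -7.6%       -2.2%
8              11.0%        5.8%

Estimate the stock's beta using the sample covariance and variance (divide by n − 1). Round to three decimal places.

Mean R_i = (-10.5 + 21.2 + 7.8 − 9.5 + 6.0 − 16.5 − 7.6 + 11.0) / 8 = 0.2375%
Mean R_m = (-4.6 + 10.9 + 4.6 − 4.8 + 3.1 − 7.5 − 2.2 + 5.8) / 8 = 0.6625%
Σ(R_i − R̄_i)(R_m − R̄_m) = 582.4713  ⇒  Cov = 582.4713 / 7 = 83.2102
Σ(R_m − R̄_m)² = 284.9988  ⇒  Var(R_m) = 284.9988 / 7 = 40.7141
β = Cov / Var(R_m) = 83.2102 / 40.7141 = 2.0438

2.044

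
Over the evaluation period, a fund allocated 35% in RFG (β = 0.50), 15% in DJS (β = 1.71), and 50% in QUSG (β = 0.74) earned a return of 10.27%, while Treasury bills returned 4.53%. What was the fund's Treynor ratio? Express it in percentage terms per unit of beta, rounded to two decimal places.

β_P = 0.35×0.50 + 0.15×1.71 + 0.50×0.74 = 0.8015
Treynor = (R_P − R_f) / β_P = (10.27% − 4.53%) / 0.8015 = 5.74% / 0.8015 = 7.16%

7.16%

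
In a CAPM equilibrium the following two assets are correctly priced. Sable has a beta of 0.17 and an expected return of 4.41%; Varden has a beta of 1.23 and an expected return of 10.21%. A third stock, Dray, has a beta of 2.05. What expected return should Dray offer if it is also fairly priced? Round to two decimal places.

14.70%

MRP (SML slope) = (10.21% − 4.41%) / (1.23 − 0.17) = 5.80% / 1.06 = 5.4717%
R_f (intercept) = 4.41% − 0.17 × 5.4717% = 3.4798%
E(R_Dray) = R_f + β × MRP = 3.4798% + 2.05 × 5.4717% = 14.70%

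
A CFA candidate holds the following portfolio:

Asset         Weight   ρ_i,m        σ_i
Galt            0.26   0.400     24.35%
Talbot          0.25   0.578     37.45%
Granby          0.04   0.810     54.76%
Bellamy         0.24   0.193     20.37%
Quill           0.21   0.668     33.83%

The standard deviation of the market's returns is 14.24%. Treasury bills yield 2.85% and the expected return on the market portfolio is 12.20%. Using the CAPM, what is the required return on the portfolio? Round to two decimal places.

β_Galt = 0.400 × 24.35% / 14.24% = 0.6840
β_Talbot = 0.578 × 37.45% / 14.24% = 1.5201
β_Granby = 0.810 × 54.76% / 14.24% = 3.1149
β_Bellamy = 0.193 × 20.37% / 14.24% = 0.2761
β_Quill = 0.668 × 33.83% / 14.24% = 1.5870
β_P = Σ w_i β_i = 0.26×0.6840 + 0.25×1.5201 + 0.04×3.1149 + 0.24×0.2761 + 0.21×1.5870 = 1.0820
MRP = 12.20% − 2.85% = 9.35%
E(R_P) = R_f + β_P × MRP = 2.85% + 1.0820 × 9.35% = 12.97%

12.97%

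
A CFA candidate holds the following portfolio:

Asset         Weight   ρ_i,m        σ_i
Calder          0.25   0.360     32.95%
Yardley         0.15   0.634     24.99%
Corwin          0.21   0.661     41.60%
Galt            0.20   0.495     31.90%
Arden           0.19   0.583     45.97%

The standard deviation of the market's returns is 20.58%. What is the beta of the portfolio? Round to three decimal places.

β_Calder = 0.360 × 32.95% / 20.58% = 0.5764
β_Yardley = 0.634 × 24.99% / 20.58% = 0.7699
β_Corwin = 0.661 × 41.60% / 20.58% = 1.3361
β_Galt = 0.495 × 31.90% / 20.58% = 0.7673
β_Arden = 0.583 × 45.97% / 20.58% = 1.3023
β_P = Σ w_i β_i = 0.25×0.5764 + 0.15×0.7699 + 0.21×1.3361 + 0.20×0.7673 + 0.19×1.3023 = 0.9411

0.941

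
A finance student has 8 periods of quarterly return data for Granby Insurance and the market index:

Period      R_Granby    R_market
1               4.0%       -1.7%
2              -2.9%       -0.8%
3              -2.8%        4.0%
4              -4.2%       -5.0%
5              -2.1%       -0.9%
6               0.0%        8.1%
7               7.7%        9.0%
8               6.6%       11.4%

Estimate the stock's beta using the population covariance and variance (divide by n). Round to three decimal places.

0.533

Mean R_i = (4.0 − 2.9 − 2.8 − 4.2 − 2.1 + 0.0 + 7.7 + 6.6) / 8 = 0.7875%
Mean R_m = (-1.7 − 0.8 + 4.0 − 5.0 − 0.9 + 8.1 + 9.0 + 11.4) / 8 = 3.0125%
Σ(R_i − R̄_i)(R_m − R̄_m) = 132.7713  ⇒  Cov = 132.7713 / 8 = 16.5964
Σ(R_m − R̄_m)² = 249.3088  ⇒  Var(R_m) = 249.3088 / 8 = 31.1636
β = Cov / Var(R_m) = 16.5964 / 31.1636 = 0.5326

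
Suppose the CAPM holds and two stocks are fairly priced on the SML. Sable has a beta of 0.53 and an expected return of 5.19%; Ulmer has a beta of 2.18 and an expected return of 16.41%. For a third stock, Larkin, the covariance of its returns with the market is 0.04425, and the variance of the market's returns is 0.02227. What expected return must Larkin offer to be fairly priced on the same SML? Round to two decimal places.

15.10%

MRP = (16.41% − 5.19%) / (2.18 − 0.53) = 6.8000%
R_f = 5.19% − 0.53 × 6.8000% = 1.5860%
β_Larkin = Cov / Var(R_m) = 0.04425 / 0.02227 = 1.9870
E(R_Larkin) = R_f + β × MRP = 1.5860% + 1.9870 × 6.8000% = 15.10%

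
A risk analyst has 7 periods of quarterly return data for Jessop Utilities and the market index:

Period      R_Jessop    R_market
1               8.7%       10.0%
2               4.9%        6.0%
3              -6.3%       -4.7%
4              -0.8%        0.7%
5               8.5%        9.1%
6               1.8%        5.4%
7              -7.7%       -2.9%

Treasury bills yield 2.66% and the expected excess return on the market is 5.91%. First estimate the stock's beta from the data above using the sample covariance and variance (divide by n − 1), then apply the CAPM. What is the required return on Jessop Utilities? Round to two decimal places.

Mean R_i = (8.7 + 4.9 − 6.3 − 0.8 + 8.5 + 1.8 − 7.7) / 7 = 1.3000%
Mean R_m = (10.0 + 6.0 − 4.7 + 0.7 + 9.1 + 5.4 − 2.9) / 7 = 3.3714%
Σ(R_i − R̄_i)(R_m − R̄_m) = 224.1700  ⇒  Cov = 224.1700 / 6 = 37.3617
Σ(R_m − R̄_m)² = 199.3943  ⇒  Var(R_m) = 199.3943 / 6 = 33.2324
β = Cov / Var(R_m) = 37.3617 / 33.2324 = 1.1243
E(R) = R_f + β × MRP = 2.66% + 1.1243 × 5.91% = 9.30%

9.30%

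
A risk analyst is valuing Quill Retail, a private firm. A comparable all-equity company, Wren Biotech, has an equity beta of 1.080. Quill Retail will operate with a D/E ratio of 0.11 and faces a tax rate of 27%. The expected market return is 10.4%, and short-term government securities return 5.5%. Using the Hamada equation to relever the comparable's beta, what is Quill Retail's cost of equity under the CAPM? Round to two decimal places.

β_L = β_U × [1 + (1 − t)(D/E)] = 1.080 × [1 + (1 − 0.27) × 0.11]
    = 1.080 × [1 + 0.73 × 0.11] = 1.080 × 1.0803 = 1.1667
MRP = 10.4% − 5.5% = 4.90%
E(R) = R_f + β_L × MRP = 5.5% + 1.1667 × 4.9% = 11.22%

11.22%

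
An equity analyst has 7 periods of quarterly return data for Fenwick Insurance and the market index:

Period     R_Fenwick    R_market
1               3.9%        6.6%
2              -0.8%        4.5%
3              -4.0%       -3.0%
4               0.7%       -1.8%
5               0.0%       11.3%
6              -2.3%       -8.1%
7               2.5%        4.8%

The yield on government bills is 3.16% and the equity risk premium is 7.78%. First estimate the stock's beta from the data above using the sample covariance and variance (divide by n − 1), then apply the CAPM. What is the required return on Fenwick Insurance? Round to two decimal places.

5.04%

Mean R_i = (3.9 − 0.8 − 4.0 + 0.7 + 0.0 − 2.3 + 2.5) / 7 = 0.0000%
Mean R_m = (6.6 + 4.5 − 3.0 − 1.8 + 11.3 − 8.1 + 4.8) / 7 = 2.0429%
Σ(R_i − R̄_i)(R_m − R̄_m) = 63.5100  ⇒  Cov = 63.5100 / 6 = 10.5850
Σ(R_m − R̄_m)² = 263.1771  ⇒  Var(R_m) = 263.1771 / 6 = 43.8629
β = Cov / Var(R_m) = 10.5850 / 43.8629 = 0.2413
E(R) = R_f + β × MRP = 3.16% + 0.2413 × 7.78% = 5.04%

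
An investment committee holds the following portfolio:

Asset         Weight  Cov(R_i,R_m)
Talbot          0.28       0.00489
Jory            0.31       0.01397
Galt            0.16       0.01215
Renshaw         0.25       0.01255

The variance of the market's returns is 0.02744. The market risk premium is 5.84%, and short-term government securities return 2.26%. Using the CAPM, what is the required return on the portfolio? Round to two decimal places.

β_Talbot = 0.00489 / 0.02744 = 0.1782
β_Jory = 0.01397 / 0.02744 = 0.5091
β_Galt = 0.01215 / 0.02744 = 0.4428
β_Renshaw = 0.01255 / 0.02744 = 0.4574
β_P = Σ w_i β_i = 0.28×0.1782 + 0.31×0.5091 + 0.16×0.4428 + 0.25×0.4574 = 0.3929
E(R_P) = R_f + β_P × MRP = 2.26% + 0.3929 × 5.84% = 4.55%

4.55%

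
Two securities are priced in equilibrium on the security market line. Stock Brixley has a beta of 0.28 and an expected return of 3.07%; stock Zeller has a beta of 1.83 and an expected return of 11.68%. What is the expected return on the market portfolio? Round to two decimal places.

Both satisfy E(R) = R_f + β·MRP, so the slope of the SML is
MRP = (11.68% − 3.07%) / (1.83 − 0.28) = 8.61% / 1.55 = 5.5548%
R_f = E(R_Brixley) − β_Brixley·MRP = 3.07% − 0.28 × 5.5548% = 1.5147%
E(R_m) = R_f + MRP = 1.5147% + 5.5548% = 7.07%

7.07%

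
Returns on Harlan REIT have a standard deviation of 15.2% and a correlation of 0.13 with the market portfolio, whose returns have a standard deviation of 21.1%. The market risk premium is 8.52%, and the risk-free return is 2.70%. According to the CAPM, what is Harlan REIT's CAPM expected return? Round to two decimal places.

β = ρ × σ_i / σ_m = 0.13 × 15.2% / 21.1% = 0.0936
E(R) = 2.70% + 0.0936 × 8.52% = 3.50%

3.50%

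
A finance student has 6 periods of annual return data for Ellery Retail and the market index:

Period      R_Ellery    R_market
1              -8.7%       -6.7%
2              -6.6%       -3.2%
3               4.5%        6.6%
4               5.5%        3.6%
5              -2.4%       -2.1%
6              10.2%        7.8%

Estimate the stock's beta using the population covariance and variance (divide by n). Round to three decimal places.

1.235

Mean R_i = (-8.7 − 6.6 + 4.5 + 5.5 − 2.4 + 10.2) / 6 = 0.4167%
Mean R_m = (-6.7 − 3.2 + 6.6 + 3.6 − 2.1 + 7.8) / 6 = 1.0000%
Σ(R_i − R̄_i)(R_m − R̄_m) = 211.0100  ⇒  Cov = 211.0100 / 6 = 35.1683
Σ(R_m − R̄_m)² = 170.9000  ⇒  Var(R_m) = 170.9000 / 6 = 28.4833
β = Cov / Var(R_m) = 35.1683 / 28.4833 = 1.2347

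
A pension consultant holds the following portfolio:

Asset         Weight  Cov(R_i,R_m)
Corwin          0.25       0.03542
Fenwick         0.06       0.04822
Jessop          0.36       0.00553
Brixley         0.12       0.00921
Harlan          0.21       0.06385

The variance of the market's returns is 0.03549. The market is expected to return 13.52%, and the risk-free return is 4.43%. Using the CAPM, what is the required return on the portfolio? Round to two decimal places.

β_Corwin = 0.03542 / 0.03549 = 0.9980
β_Fenwick = 0.04822 / 0.03549 = 1.3587
β_Jessop = 0.00553 / 0.03549 = 0.1558
β_Brixley = 0.00921 / 0.03549 = 0.2595
β_Harlan = 0.06385 / 0.03549 = 1.7991
β_P = Σ w_i β_i = 0.25×0.9980 + 0.06×1.3587 + 0.36×0.1558 + 0.12×0.2595 + 0.21×1.7991 = 0.7961
MRP = 13.52% − 4.43% = 9.09%
E(R_P) = R_f + β_P × MRP = 4.43% + 0.7961 × 9.09% = 11.67%

11.67%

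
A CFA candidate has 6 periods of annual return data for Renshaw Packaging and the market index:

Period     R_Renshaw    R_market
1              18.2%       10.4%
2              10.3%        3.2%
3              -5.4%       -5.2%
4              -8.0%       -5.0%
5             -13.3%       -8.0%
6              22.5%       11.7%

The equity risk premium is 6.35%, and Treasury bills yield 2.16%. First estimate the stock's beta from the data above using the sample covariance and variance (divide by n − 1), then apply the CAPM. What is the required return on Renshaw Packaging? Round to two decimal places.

Mean R_i = (18.2 + 10.3 − 5.4 − 8.0 − 13.3 + 22.5) / 6 = 4.0500%
Mean R_m = (10.4 + 3.2 − 5.2 − 5.0 − 8.0 + 11.7) / 6 = 1.1833%
Σ(R_i − R̄_i)(R_m − R̄_m) = 631.2150  ⇒  Cov = 631.2150 / 5 = 126.2430
Σ(R_m − R̄_m)² = 362.9283  ⇒  Var(R_m) = 362.9283 / 5 = 72.5857
β = Cov / Var(R_m) = 126.2430 / 72.5857 = 1.7392
E(R) = R_f + β × MRP = 2.16% + 1.7392 × 6.35% = 13.20%

13.20%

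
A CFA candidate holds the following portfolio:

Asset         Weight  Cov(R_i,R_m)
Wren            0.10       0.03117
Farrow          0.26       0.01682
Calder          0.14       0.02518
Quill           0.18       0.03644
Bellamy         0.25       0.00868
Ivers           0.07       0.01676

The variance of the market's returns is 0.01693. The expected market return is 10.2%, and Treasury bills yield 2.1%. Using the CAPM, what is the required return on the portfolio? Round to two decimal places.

12.11%

β_Wren = 0.03117 / 0.01693 = 1.8411
β_Farrow = 0.01682 / 0.01693 = 0.9935
β_Calder = 0.02518 / 0.01693 = 1.4873
β_Quill = 0.03644 / 0.01693 = 2.1524
β_Bellamy = 0.00868 / 0.01693 = 0.5127
β_Ivers = 0.01676 / 0.01693 = 0.9900
β_P = Σ w_i β_i = 0.10×1.8411 + 0.26×0.9935 + 0.14×1.4873 + 0.18×2.1524 + 0.25×0.5127 + 0.07×0.9900 = 1.2355
MRP = 10.2% − 2.1% = 8.10%
E(R_P) = R_f + β_P × MRP = 2.1% + 1.2355 × 8.1% = 12.11%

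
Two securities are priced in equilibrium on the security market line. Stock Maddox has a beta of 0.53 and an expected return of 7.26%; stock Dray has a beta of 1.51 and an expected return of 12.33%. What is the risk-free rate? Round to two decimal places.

Both satisfy E(R) = R_f + β·MRP, so the slope of the SML is
MRP = (12.33% − 7.26%) / (1.51 − 0.53) = 5.07% / 0.98 = 5.1735%
R_f = E(R_Maddox) − β_Maddox·MRP = 7.26% − 0.53 × 5.1735% = 4.5180%

4.52%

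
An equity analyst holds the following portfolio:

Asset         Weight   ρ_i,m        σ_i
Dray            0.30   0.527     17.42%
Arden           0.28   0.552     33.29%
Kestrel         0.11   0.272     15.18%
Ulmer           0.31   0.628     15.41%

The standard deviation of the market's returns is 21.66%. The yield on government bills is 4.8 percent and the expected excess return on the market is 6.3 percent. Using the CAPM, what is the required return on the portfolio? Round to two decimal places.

8.10%

β_Dray = 0.527 × 17.42% / 21.66% = 0.4238
β_Arden = 0.552 × 33.29% / 21.66% = 0.8484
β_Kestrel = 0.272 × 15.18% / 21.66% = 0.1906
β_Ulmer = 0.628 × 15.41% / 21.66% = 0.4468
β_P = Σ w_i β_i = 0.30×0.4238 + 0.28×0.8484 + 0.11×0.1906 + 0.31×0.4468 = 0.5242
E(R_P) = R_f + β_P × MRP = 4.8% + 0.5242 × 6.3% = 8.10%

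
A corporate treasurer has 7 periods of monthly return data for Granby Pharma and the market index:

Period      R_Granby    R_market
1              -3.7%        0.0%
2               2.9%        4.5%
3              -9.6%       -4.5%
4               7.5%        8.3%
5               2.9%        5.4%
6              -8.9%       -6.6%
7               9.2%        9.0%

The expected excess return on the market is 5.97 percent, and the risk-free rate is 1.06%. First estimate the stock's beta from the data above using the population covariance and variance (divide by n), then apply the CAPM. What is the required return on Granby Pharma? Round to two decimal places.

Mean R_i = (-3.7 + 2.9 − 9.6 + 7.5 + 2.9 − 8.9 + 9.2) / 7 = 0.0429%
Mean R_m = (0.0 + 4.5 − 4.5 + 8.3 + 5.4 − 6.6 + 9.0) / 7 = 2.3000%
Σ(R_i − R̄_i)(R_m − R̄_m) = 275.0100  ⇒  Cov = 275.0100 / 7 = 39.2871
Σ(R_m − R̄_m)² = 226.0800  ⇒  Var(R_m) = 226.0800 / 7 = 32.2971
β = Cov / Var(R_m) = 39.2871 / 32.2971 = 1.2164
E(R) = R_f + β × MRP = 1.06% + 1.2164 × 5.97% = 8.32%

8.32%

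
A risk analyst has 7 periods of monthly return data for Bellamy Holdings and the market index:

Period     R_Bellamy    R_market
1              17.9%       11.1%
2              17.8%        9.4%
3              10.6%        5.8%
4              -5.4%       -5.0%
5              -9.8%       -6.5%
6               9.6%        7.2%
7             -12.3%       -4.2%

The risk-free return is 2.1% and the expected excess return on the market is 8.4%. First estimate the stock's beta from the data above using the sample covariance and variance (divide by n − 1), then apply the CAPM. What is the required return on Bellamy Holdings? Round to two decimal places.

Mean R_i = (17.9 + 17.8 + 10.6 − 5.4 − 9.8 + 9.6 − 12.3) / 7 = 4.0571%
Mean R_m = (11.1 + 9.4 + 5.8 − 5.0 − 6.5 + 7.2 − 4.2) / 7 = 2.5429%
Σ(R_i − R̄_i)(R_m − R̄_m) = 566.7529  ⇒  Cov = 566.7529 / 6 = 94.4588
Σ(R_m − R̄_m)² = 336.6771  ⇒  Var(R_m) = 336.6771 / 6 = 56.1129
β = Cov / Var(R_m) = 94.4588 / 56.1129 = 1.6834
E(R) = R_f + β × MRP = 2.1% + 1.6834 × 8.4% = 16.24%

16.24%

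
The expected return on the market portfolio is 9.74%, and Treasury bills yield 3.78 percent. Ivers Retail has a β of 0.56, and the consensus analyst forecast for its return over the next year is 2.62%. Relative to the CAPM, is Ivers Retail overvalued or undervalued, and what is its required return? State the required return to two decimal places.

MRP = 9.74% − 3.78% = 5.96%
Required return = R_f + β·MRP = 3.78% + 0.56 × 5.96% = 7.12%
Forecast 2.62% < required 7.12% → the stock plots below the SML → overvalued.

Overvalued; required return 7.12%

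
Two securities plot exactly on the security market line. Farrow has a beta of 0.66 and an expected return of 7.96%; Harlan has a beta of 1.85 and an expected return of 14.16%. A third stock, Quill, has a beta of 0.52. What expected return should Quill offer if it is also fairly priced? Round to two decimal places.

7.23%

MRP (SML slope) = (14.16% − 7.96%) / (1.85 − 0.66) = 6.20% / 1.19 = 5.2101%
R_f (intercept) = 7.96% − 0.66 × 5.2101% = 4.5213%
E(R_Quill) = R_f + β × MRP = 4.5213% + 0.52 × 5.2101% = 7.23%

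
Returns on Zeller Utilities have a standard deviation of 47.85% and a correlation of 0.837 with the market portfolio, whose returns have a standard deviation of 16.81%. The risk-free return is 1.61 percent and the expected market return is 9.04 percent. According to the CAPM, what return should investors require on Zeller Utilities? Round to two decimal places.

19.31%

β = ρ × σ_i / σ_m = 0.837 × 47.85% / 16.81% = 2.3825
MRP = 9.04% − 1.61% = 7.43%
E(R) = 1.61% + 2.3825 × 7.43% = 19.31%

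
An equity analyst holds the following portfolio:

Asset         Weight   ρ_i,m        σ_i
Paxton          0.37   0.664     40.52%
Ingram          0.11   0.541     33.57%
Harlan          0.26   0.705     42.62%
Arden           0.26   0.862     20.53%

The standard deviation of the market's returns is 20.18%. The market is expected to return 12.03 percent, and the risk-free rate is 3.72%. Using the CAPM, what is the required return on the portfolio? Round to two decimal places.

β_Paxton = 0.664 × 40.52% / 20.18% = 1.3333
β_Ingram = 0.541 × 33.57% / 20.18% = 0.9000
β_Harlan = 0.705 × 42.62% / 20.18% = 1.4890
β_Arden = 0.862 × 20.53% / 20.18% = 0.8770
β_P = Σ w_i β_i = 0.37×1.3333 + 0.11×0.9000 + 0.26×1.4890 + 0.26×0.8770 = 1.2075
MRP = 12.03% − 3.72% = 8.31%
E(R_P) = R_f + β_P × MRP = 3.72% + 1.2075 × 8.31% = 13.75%

13.75%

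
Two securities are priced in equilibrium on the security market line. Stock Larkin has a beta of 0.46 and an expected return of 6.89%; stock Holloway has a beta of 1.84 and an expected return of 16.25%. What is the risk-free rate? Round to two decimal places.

3.77%

Both satisfy E(R) = R_f + β·MRP, so the slope of the SML is
MRP = (16.25% − 6.89%) / (1.84 − 0.46) = 9.36% / 1.38 = 6.7826%
R_f = E(R_Larkin) − β_Larkin·MRP = 6.89% − 0.46 × 6.7826% = 3.7700%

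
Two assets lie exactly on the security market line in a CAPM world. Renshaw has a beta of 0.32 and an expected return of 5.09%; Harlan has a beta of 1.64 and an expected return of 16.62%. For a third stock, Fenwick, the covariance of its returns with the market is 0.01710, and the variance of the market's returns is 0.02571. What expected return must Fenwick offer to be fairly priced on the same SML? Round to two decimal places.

MRP = (16.62% − 5.09%) / (1.64 − 0.32) = 8.7348%
R_f = 5.09% − 0.32 × 8.7348% = 2.2949%
β_Fenwick = Cov / Var(R_m) = 0.01710 / 0.02571 = 0.6651
E(R_Fenwick) = R_f + β × MRP = 2.2949% + 0.6651 × 8.7348% = 8.10%

8.10%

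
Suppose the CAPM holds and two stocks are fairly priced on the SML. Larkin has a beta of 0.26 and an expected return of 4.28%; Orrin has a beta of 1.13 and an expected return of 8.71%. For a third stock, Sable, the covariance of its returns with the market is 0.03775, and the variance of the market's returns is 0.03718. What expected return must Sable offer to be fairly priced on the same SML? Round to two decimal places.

MRP = (8.71% − 4.28%) / (1.13 − 0.26) = 5.0920%
R_f = 4.28% − 0.26 × 5.0920% = 2.9561%
β_Sable = Cov / Var(R_m) = 0.03775 / 0.03718 = 1.0153
E(R_Sable) = R_f + β × MRP = 2.9561% + 1.0153 × 5.0920% = 8.13%

8.13%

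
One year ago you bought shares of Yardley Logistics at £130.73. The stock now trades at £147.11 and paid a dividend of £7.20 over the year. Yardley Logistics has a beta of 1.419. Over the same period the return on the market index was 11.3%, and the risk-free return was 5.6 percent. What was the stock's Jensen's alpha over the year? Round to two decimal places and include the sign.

+4.35%

Realised HPR = (P1 + D1 − P0) / P0 = (147.11 + 7.20 − 130.73) / 130.73 = 23.58 / 130.73 = 18.0372%
MRP = 11.3% − 5.6% = 5.70%
CAPM required = R_f + β·MRP = 5.6% + 1.419 × 5.7% = 13.6883%
α = realised − required = 18.0372% − 13.6883% = +4.35%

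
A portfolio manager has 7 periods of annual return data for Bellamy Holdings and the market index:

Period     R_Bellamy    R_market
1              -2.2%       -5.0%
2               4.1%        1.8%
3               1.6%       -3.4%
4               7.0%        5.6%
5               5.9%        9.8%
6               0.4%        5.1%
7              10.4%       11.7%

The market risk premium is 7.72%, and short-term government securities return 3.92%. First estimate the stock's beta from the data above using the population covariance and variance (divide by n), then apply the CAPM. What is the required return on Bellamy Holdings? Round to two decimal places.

Mean R_i = (-2.2 + 4.1 + 1.6 + 7.0 + 5.9 + 0.4 + 10.4) / 7 = 3.8857%
Mean R_m = (-5.0 + 1.8 − 3.4 + 5.6 + 9.8 + 5.1 + 11.7) / 7 = 3.6571%
Σ(R_i − R̄_i)(R_m − R̄_m) = 134.2057  ⇒  Cov = 134.2057 / 7 = 19.1722
Σ(R_m − R̄_m)² = 236.4771  ⇒  Var(R_m) = 236.4771 / 7 = 33.7824
β = Cov / Var(R_m) = 19.1722 / 33.7824 = 0.5675
E(R) = R_f + β × MRP = 3.92% + 0.5675 × 7.72% = 8.30%

8.30%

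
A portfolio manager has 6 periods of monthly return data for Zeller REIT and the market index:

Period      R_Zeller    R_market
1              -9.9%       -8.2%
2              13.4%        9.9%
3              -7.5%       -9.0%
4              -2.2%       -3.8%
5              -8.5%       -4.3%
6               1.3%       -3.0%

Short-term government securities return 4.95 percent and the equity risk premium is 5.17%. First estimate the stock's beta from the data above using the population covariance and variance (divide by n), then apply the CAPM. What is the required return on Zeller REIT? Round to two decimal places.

Mean R_i = (-9.9 + 13.4 − 7.5 − 2.2 − 8.5 + 1.3) / 6 = -2.2333%
Mean R_m = (-8.2 + 9.9 − 9.0 − 3.8 − 4.3 − 3.0) / 6 = -3.0667%
Σ(R_i − R̄_i)(R_m − R̄_m) = 281.2567  ⇒  Cov = 281.2567 / 6 = 46.8761
Σ(R_m − R̄_m)² = 231.7533  ⇒  Var(R_m) = 231.7533 / 6 = 38.6256
β = Cov / Var(R_m) = 46.8761 / 38.6256 = 1.2136
E(R) = R_f + β × MRP = 4.95% + 1.2136 × 5.17% = 11.22%

11.22%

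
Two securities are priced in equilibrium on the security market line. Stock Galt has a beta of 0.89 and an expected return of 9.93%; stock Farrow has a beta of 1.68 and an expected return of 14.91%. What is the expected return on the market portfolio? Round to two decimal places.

10.62%

Both satisfy E(R) = R_f + β·MRP, so the slope of the SML is
MRP = (14.91% − 9.93%) / (1.68 − 0.89) = 4.98% / 0.79 = 6.3038%
R_f = E(R_Galt) − β_Galt·MRP = 9.93% − 0.89 × 6.3038% = 4.3196%
E(R_m) = R_f + MRP = 4.3196% + 6.3038% = 10.62%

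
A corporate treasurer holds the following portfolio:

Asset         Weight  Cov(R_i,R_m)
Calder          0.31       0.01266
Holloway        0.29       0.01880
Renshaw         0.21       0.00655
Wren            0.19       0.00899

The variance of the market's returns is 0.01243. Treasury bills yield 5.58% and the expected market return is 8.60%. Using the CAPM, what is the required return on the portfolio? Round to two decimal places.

β_Calder = 0.01266 / 0.01243 = 1.0185
β_Holloway = 0.01880 / 0.01243 = 1.5125
β_Renshaw = 0.00655 / 0.01243 = 0.5270
β_Wren = 0.00899 / 0.01243 = 0.7233
β_P = Σ w_i β_i = 0.31×1.0185 + 0.29×1.5125 + 0.21×0.5270 + 0.19×0.7233 = 1.0025
MRP = 8.60% − 5.58% = 3.02%
E(R_P) = R_f + β_P × MRP = 5.58% + 1.0025 × 3.02% = 8.61%

8.61%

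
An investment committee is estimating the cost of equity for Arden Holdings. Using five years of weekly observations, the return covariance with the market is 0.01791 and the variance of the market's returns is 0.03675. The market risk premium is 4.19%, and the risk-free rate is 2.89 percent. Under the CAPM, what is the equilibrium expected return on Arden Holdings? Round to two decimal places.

4.93%

β = Cov(R_i, R_m) / Var(R_m) = 0.01791 / 0.03675 = 0.4873
E(R) = R_f + β × MRP = 2.89% + 0.4873 × 4.19% = 4.93%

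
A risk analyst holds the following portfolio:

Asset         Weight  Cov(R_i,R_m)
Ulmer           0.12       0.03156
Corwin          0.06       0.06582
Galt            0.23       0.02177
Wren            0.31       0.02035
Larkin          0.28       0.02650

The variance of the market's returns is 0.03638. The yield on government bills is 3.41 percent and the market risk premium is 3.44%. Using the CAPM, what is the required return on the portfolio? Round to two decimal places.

β_Ulmer = 0.03156 / 0.03638 = 0.8675
β_Corwin = 0.06582 / 0.03638 = 1.8092
β_Galt = 0.02177 / 0.03638 = 0.5984
β_Wren = 0.02035 / 0.03638 = 0.5594
β_Larkin = 0.02650 / 0.03638 = 0.7284
β_P = Σ w_i β_i = 0.12×0.8675 + 0.06×1.8092 + 0.23×0.5984 + 0.31×0.5594 + 0.28×0.7284 = 0.7277
E(R_P) = R_f + β_P × MRP = 3.41% + 0.7277 × 3.44% = 5.91%

5.91%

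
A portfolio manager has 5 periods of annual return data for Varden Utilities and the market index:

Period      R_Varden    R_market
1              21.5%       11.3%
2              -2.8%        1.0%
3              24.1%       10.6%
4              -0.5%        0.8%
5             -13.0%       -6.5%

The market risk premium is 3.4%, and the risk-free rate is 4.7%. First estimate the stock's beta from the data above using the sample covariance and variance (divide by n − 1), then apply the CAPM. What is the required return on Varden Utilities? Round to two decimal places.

Mean R_i = (21.5 − 2.8 + 24.1 − 0.5 − 13.0) / 5 = 5.8600%
Mean R_m = (11.3 + 1.0 + 10.6 + 0.8 − 6.5) / 5 = 3.4400%
Σ(R_i − R̄_i)(R_m − R̄_m) = 478.9180  ⇒  Cov = 478.9180 / 4 = 119.7295
Σ(R_m − R̄_m)² = 224.7720  ⇒  Var(R_m) = 224.7720 / 4 = 56.1930
β = Cov / Var(R_m) = 119.7295 / 56.1930 = 2.1307
E(R) = R_f + β × MRP = 4.7% + 2.1307 × 3.4% = 11.94%

11.94%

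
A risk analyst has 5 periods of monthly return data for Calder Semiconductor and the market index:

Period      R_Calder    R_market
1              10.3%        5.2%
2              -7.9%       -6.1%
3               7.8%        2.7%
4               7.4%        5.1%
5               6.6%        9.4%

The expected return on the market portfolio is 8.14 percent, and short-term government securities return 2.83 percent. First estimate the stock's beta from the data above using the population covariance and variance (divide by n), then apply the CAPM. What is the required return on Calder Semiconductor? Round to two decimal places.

Mean R_i = (10.3 − 7.9 + 7.8 + 7.4 + 6.6) / 5 = 4.8400%
Mean R_m = (5.2 − 6.1 + 2.7 + 5.1 + 9.4) / 5 = 3.2600%
Σ(R_i − R̄_i)(R_m − R̄_m) = 143.6980  ⇒  Cov = 143.6980 / 5 = 28.7396
Σ(R_m − R̄_m)² = 132.7720  ⇒  Var(R_m) = 132.7720 / 5 = 26.5544
β = Cov / Var(R_m) = 28.7396 / 26.5544 = 1.0823
MRP = 8.14% − 2.83% = 5.31%
E(R) = R_f + β × MRP = 2.83% + 1.0823 × 5.31% = 8.58%

8.58%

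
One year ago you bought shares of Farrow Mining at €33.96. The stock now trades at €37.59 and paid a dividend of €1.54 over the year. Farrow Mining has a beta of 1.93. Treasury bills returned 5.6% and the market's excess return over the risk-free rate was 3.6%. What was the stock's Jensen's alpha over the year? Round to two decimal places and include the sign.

Realised HPR = (P1 + D1 − P0) / P0 = (37.59 + 1.54 − 33.96) / 33.96 = 5.17 / 33.96 = 15.2238%
CAPM required = R_f + β·MRP = 5.6% + 1.93 × 3.6% = 12.5480%
α = realised − required = 15.2238% − 12.5480% = +2.68%

+2.68%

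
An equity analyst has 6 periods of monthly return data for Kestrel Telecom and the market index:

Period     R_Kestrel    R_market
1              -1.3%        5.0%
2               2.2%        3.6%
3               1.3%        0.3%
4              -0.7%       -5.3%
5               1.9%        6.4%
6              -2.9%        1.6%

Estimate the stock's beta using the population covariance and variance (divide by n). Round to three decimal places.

Mean R_i = (-1.3 + 2.2 + 1.3 − 0.7 + 1.9 − 2.9) / 6 = 0.0833%
Mean R_m = (5.0 + 3.6 + 0.3 − 5.3 + 6.4 + 1.6) / 6 = 1.9333%
Σ(R_i − R̄_i)(R_m − R̄_m) = 12.0733  ⇒  Cov = 12.0733 / 6 = 2.0122
Σ(R_m − R̄_m)² = 87.2333  ⇒  Var(R_m) = 87.2333 / 6 = 14.5389
β = Cov / Var(R_m) = 2.0122 / 14.5389 = 0.1384

0.138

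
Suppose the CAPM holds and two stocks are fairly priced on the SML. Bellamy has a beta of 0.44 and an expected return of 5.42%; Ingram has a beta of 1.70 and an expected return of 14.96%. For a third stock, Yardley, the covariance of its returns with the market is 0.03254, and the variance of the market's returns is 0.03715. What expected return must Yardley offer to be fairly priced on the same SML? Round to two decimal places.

8.72%

MRP = (14.96% − 5.42%) / (1.70 − 0.44) = 7.5714%
R_f = 5.42% − 0.44 × 7.5714% = 2.0886%
β_Yardley = Cov / Var(R_m) = 0.03254 / 0.03715 = 0.8759
E(R_Yardley) = R_f + β × MRP = 2.0886% + 0.8759 × 7.5714% = 8.72%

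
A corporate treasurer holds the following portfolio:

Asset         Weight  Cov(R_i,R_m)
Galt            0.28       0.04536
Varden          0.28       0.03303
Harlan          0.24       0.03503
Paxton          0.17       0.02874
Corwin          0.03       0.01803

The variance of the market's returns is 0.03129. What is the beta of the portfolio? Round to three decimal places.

β_Galt = 0.04536 / 0.03129 = 1.4497
β_Varden = 0.03303 / 0.03129 = 1.0556
β_Harlan = 0.03503 / 0.03129 = 1.1195
β_Paxton = 0.02874 / 0.03129 = 0.9185
β_Corwin = 0.01803 / 0.03129 = 0.5762
β_P = Σ w_i β_i = 0.28×1.4497 + 0.28×1.0556 + 0.24×1.1195 + 0.17×0.9185 + 0.03×0.5762 = 1.1436

1.144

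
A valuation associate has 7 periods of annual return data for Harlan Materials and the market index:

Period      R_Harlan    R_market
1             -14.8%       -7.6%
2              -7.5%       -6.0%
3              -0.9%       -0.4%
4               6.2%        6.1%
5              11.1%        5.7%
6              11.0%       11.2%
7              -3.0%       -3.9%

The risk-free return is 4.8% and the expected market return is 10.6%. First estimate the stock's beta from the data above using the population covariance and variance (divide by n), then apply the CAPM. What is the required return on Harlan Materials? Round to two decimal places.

Mean R_i = (-14.8 − 7.5 − 0.9 + 6.2 + 11.1 + 11.0 − 3.0) / 7 = 0.3000%
Mean R_m = (-7.6 − 6.0 − 0.4 + 6.1 + 5.7 + 11.2 − 3.9) / 7 = 0.7286%
Σ(R_i − R̄_i)(R_m − R̄_m) = 392.3000  ⇒  Cov = 392.3000 / 7 = 56.0429
Σ(R_m − R̄_m)² = 300.5543  ⇒  Var(R_m) = 300.5543 / 7 = 42.9363
β = Cov / Var(R_m) = 56.0429 / 42.9363 = 1.3053
MRP = 10.6% − 4.8% = 5.80%
E(R) = R_f + β × MRP = 4.8% + 1.3053 × 5.8% = 12.37%

12.37%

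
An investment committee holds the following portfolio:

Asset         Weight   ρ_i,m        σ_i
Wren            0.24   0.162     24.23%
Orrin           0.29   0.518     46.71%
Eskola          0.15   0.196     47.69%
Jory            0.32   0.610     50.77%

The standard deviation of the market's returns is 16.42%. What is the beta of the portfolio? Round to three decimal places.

1.174

β_Wren = 0.162 × 24.23% / 16.42% = 0.2391
β_Orrin = 0.518 × 46.71% / 16.42% = 1.4736
β_Eskola = 0.196 × 47.69% / 16.42% = 0.5693
β_Jory = 0.610 × 50.77% / 16.42% = 1.8861
β_P = Σ w_i β_i = 0.24×0.2391 + 0.29×1.4736 + 0.15×0.5693 + 0.32×1.8861 = 1.1737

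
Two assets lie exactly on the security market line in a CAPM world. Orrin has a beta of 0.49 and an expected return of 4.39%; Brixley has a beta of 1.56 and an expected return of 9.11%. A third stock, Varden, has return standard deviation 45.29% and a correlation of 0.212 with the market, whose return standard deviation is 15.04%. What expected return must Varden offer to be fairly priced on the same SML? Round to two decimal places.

5.04%

MRP = (9.11% − 4.39%) / (1.56 − 0.49) = 4.4112%
R_f = 4.39% − 0.49 × 4.4112% = 2.2285%
β_Varden = ρ·σ_i/σ_m = 0.212 × 45.29 / 15.04 = 0.6384
E(R_Varden) = R_f + β × MRP = 2.2285% + 0.6384 × 4.4112% = 5.04%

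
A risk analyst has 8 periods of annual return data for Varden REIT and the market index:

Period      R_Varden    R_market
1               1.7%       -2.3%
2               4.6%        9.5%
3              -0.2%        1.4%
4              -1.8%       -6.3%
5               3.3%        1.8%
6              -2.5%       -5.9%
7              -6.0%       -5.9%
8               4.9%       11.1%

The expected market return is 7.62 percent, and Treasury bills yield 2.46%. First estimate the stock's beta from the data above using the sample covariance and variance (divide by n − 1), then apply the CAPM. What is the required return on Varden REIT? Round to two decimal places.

4.94%

Mean R_i = (1.7 + 4.6 − 0.2 − 1.8 + 3.3 − 2.5 − 6.0 + 4.9) / 8 = 0.5000%
Mean R_m = (-2.3 + 9.5 + 1.4 − 6.3 + 1.8 − 5.9 − 5.9 + 11.1) / 8 = 0.4250%
Σ(R_i − R̄_i)(R_m − R̄_m) = 159.6300  ⇒  Cov = 159.6300 / 7 = 22.8043
Σ(R_m − R̄_m)² = 331.8150  ⇒  Var(R_m) = 331.8150 / 7 = 47.4021
β = Cov / Var(R_m) = 22.8043 / 47.4021 = 0.4811
MRP = 7.62% − 2.46% = 5.16%
E(R) = R_f + β × MRP = 2.46% + 0.4811 × 5.16% = 4.94%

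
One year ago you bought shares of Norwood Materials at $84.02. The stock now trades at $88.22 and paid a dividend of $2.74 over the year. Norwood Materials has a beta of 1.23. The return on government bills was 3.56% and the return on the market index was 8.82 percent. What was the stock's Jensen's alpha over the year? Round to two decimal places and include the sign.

Realised HPR = (P1 + D1 − P0) / P0 = (88.22 + 2.74 − 84.02) / 84.02 = 6.94 / 84.02 = 8.2599%
MRP = 8.82% − 3.56% = 5.26%
CAPM required = R_f + β·MRP = 3.56% + 1.23 × 5.26% = 10.0298%
α = realised − required = 8.2599% − 10.0298% = -1.77%

-1.77%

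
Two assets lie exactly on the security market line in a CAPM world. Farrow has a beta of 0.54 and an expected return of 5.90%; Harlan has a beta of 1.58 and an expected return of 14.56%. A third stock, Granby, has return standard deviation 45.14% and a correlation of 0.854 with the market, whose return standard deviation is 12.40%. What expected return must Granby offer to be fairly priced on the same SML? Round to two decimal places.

MRP = (14.56% − 5.90%) / (1.58 − 0.54) = 8.3269%
R_f = 5.90% − 0.54 × 8.3269% = 1.4035%
β_Granby = ρ·σ_i/σ_m = 0.854 × 45.14 / 12.40 = 3.1088
E(R_Granby) = R_f + β × MRP = 1.4035% + 3.1088 × 8.3269% = 27.29%

27.29%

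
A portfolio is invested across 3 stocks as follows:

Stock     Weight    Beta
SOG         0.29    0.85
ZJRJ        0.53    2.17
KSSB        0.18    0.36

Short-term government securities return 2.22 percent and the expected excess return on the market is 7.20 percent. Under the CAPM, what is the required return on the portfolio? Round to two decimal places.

β_P = Σ w_i β_i = 0.29×0.85 + 0.53×2.17 + 0.18×0.36 = 1.4614
E(R_P) = R_f + β_P × MRP = 2.22% + 1.4614 × 7.20% = 12.74%

12.74%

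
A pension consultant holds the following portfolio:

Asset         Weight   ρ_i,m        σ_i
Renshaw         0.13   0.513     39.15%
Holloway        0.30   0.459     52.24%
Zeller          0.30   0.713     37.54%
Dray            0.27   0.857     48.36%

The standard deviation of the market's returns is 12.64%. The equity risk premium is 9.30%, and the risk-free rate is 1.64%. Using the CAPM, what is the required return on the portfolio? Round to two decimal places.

22.99%

β_Renshaw = 0.513 × 39.15% / 12.64% = 1.5889
β_Holloway = 0.459 × 52.24% / 12.64% = 1.8970
β_Zeller = 0.713 × 37.54% / 12.64% = 2.1176
β_Dray = 0.857 × 48.36% / 12.64% = 3.2788
β_P = Σ w_i β_i = 0.13×1.5889 + 0.30×1.8970 + 0.30×2.1176 + 0.27×3.2788 = 2.2962
E(R_P) = R_f + β_P × MRP = 1.64% + 2.2962 × 9.30% = 22.99%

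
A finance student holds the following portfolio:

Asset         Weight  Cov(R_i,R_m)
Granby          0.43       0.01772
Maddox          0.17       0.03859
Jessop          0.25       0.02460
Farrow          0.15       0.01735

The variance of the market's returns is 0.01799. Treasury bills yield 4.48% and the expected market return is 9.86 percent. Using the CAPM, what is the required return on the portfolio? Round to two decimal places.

β_Granby = 0.01772 / 0.01799 = 0.9850
β_Maddox = 0.03859 / 0.01799 = 2.1451
β_Jessop = 0.02460 / 0.01799 = 1.3674
β_Farrow = 0.01735 / 0.01799 = 0.9644
β_P = Σ w_i β_i = 0.43×0.9850 + 0.17×2.1451 + 0.25×1.3674 + 0.15×0.9644 = 1.2747
MRP = 9.86% − 4.48% = 5.38%
E(R_P) = R_f + β_P × MRP = 4.48% + 1.2747 × 5.38% = 11.34%

11.34%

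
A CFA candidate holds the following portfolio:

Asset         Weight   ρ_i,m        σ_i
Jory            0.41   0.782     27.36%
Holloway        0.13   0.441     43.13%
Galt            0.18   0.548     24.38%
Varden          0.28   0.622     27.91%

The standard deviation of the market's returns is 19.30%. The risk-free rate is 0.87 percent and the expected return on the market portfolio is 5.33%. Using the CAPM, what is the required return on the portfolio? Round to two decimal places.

β_Jory = 0.782 × 27.36% / 19.30% = 1.1086
β_Holloway = 0.441 × 43.13% / 19.30% = 0.9855
β_Galt = 0.548 × 24.38% / 19.30% = 0.6922
β_Varden = 0.622 × 27.91% / 19.30% = 0.8995
β_P = Σ w_i β_i = 0.41×1.1086 + 0.13×0.9855 + 0.18×0.6922 + 0.28×0.8995 = 0.9591
MRP = 5.33% − 0.87% = 4.46%
E(R_P) = R_f + β_P × MRP = 0.87% + 0.9591 × 4.46% = 5.15%

5.15%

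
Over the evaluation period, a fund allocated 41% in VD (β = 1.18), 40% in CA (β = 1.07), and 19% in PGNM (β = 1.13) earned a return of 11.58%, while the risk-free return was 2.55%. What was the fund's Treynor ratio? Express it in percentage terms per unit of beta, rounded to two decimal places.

β_P = 0.41×1.18 + 0.40×1.07 + 0.19×1.13 = 1.1265
Treynor = (R_P − R_f) / β_P = (11.58% − 2.55%) / 1.1265 = 9.03% / 1.1265 = 8.02%

8.02%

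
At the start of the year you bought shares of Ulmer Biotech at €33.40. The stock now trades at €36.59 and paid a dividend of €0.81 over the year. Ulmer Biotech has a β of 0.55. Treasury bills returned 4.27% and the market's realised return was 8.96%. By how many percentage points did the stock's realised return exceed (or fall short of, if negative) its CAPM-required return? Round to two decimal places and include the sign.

Realised HPR = (P1 + D1 − P0) / P0 = (36.59 + 0.81 − 33.40) / 33.40 = 4.00 / 33.40 = 11.9760%
MRP = 8.96% − 4.27% = 4.69%
CAPM required = R_f + β·MRP = 4.27% + 0.55 × 4.69% = 6.8495%
α = realised − required = 11.9760% − 6.8495% = +5.13%

+5.13%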